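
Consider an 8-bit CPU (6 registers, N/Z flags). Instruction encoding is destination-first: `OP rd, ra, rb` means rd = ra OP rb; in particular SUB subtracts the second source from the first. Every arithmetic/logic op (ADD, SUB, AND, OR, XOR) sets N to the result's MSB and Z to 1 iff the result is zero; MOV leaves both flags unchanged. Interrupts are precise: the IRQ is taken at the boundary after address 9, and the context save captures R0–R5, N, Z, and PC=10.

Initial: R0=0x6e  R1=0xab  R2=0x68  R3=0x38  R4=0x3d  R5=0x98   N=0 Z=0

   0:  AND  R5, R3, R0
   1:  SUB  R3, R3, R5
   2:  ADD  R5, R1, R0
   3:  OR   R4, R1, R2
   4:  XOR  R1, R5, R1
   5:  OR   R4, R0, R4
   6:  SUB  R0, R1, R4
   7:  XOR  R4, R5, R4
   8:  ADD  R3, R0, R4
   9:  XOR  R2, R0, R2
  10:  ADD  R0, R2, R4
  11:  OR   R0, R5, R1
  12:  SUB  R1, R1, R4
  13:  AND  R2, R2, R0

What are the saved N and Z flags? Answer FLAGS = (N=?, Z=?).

FLAGS = (N=1, Z=0)

after  0: R0=0x6e R1=0xab R2=0x68 R3=0x38 R4=0x3d R5=0x28  N=0 Z=0
after  1: R0=0x6e R1=0xab R2=0x68 R3=0x10 R4=0x3d R5=0x28  N=0 Z=0
after  2: R0=0x6e R1=0xab R2=0x68 R3=0x10 R4=0x3d R5=0x19  N=0 Z=0
after  3: R0=0x6e R1=0xab R2=0x68 R3=0x10 R4=0xeb R5=0x19  N=1 Z=0
after  4: R0=0x6e R1=0xb2 R2=0x68 R3=0x10 R4=0xeb R5=0x19  N=1 Z=0
after  5: R0=0x6e R1=0xb2 R2=0x68 R3=0x10 R4=0xef R5=0x19  N=1 Z=0
after  6: R0=0xc3 R1=0xb2 R2=0x68 R3=0x10 R4=0xef R5=0x19  N=1 Z=0
after  7: R0=0xc3 R1=0xb2 R2=0x68 R3=0x10 R4=0xf6 R5=0x19  N=1 Z=0
after  8: R0=0xc3 R1=0xb2 R2=0x68 R3=0xb9 R4=0xf6 R5=0x19  N=1 Z=0
after  9: R0=0xc3 R1=0xb2 R2=0xab R3=0xb9 R4=0xf6 R5=0x19  N=1 Z=0
-- IRQ taken; context saved, return-PC = 10 --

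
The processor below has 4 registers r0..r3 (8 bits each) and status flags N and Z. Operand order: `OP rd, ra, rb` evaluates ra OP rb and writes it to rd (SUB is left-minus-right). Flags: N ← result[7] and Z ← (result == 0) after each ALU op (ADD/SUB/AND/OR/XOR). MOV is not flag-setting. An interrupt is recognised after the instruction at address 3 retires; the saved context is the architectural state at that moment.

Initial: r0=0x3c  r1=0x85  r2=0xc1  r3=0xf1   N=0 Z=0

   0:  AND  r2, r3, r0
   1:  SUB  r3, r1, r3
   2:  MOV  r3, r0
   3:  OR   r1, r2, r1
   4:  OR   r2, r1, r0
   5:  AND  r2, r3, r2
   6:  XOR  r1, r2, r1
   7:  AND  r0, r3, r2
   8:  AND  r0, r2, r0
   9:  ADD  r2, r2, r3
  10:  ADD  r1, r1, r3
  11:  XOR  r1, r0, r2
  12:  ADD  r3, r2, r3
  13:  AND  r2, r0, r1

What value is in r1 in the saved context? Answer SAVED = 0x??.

after  0: r0=0x3c r1=0x85 r2=0x30 r3=0xf1  N=0 Z=0
after  1: r0=0x3c r1=0x85 r2=0x30 r3=0x94  N=1 Z=0
after  2: r0=0x3c r1=0x85 r2=0x30 r3=0x3c  N=1 Z=0
after  3: r0=0x3c r1=0xb5 r2=0x30 r3=0x3c  N=1 Z=0
-- IRQ taken; context saved, return-PC = 4 --

SAVED = 0xb5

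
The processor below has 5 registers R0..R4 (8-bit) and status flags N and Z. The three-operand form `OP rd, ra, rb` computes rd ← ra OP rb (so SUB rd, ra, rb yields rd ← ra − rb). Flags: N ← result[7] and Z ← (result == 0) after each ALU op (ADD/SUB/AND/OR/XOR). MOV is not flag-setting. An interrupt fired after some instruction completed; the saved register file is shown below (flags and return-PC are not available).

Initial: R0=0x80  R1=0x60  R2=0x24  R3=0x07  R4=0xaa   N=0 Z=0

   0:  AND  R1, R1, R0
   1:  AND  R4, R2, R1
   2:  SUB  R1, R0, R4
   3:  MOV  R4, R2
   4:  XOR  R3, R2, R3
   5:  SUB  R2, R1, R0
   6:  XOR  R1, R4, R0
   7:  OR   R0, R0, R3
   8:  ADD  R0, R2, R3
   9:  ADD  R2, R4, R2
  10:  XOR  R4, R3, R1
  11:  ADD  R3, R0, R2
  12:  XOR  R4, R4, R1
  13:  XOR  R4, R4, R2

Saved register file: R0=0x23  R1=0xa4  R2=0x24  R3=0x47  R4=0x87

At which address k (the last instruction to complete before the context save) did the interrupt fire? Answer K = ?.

K = 11

after  0: R0=0x80 R1=0x00 R2=0x24 R3=0x07 R4=0xaa  N=0 Z=1
after  1: R0=0x80 R1=0x00 R2=0x24 R3=0x07 R4=0x00  N=0 Z=1
after  2: R0=0x80 R1=0x80 R2=0x24 R3=0x07 R4=0x00  N=1 Z=0
after  3: R0=0x80 R1=0x80 R2=0x24 R3=0x07 R4=0x24  N=1 Z=0
after  4: R0=0x80 R1=0x80 R2=0x24 R3=0x23 R4=0x24  N=0 Z=0
after  5: R0=0x80 R1=0x80 R2=0x00 R3=0x23 R4=0x24  N=0 Z=1
after  6: R0=0x80 R1=0xa4 R2=0x00 R3=0x23 R4=0x24  N=1 Z=0
after  7: R0=0xa3 R1=0xa4 R2=0x00 R3=0x23 R4=0x24  N=1 Z=0
after  8: R0=0x23 R1=0xa4 R2=0x00 R3=0x23 R4=0x24  N=0 Z=0
after  9: R0=0x23 R1=0xa4 R2=0x24 R3=0x23 R4=0x24  N=0 Z=0
after 10: R0=0x23 R1=0xa4 R2=0x24 R3=0x23 R4=0x87  N=1 Z=0
after 11: R0=0x23 R1=0xa4 R2=0x24 R3=0x47 R4=0x87  N=0 Z=0
-- IRQ taken; context saved, return-PC = 12 --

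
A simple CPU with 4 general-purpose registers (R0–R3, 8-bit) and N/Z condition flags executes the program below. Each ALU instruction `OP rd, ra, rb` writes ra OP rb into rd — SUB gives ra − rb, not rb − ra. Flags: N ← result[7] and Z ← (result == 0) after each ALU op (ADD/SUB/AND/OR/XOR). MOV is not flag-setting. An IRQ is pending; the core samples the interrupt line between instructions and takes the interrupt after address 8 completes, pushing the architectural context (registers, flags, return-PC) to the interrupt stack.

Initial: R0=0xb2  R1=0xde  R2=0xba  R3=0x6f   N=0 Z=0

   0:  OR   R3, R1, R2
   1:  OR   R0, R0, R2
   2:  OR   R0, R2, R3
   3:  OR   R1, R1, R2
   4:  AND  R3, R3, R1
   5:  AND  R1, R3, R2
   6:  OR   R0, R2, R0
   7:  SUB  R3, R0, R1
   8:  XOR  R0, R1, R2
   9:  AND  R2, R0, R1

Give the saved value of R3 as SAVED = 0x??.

after  0: R0=0xb2 R1=0xde R2=0xba R3=0xfe  N=1 Z=0
after  1: R0=0xba R1=0xde R2=0xba R3=0xfe  N=1 Z=0
after  2: R0=0xfe R1=0xde R2=0xba R3=0xfe  N=1 Z=0
after  3: R0=0xfe R1=0xfe R2=0xba R3=0xfe  N=1 Z=0
after  4: R0=0xfe R1=0xfe R2=0xba R3=0xfe  N=1 Z=0
after  5: R0=0xfe R1=0xba R2=0xba R3=0xfe  N=1 Z=0
after  6: R0=0xfe R1=0xba R2=0xba R3=0xfe  N=1 Z=0
after  7: R0=0xfe R1=0xba R2=0xba R3=0x44  N=0 Z=0
after  8: R0=0x00 R1=0xba R2=0xba R3=0x44  N=0 Z=1
-- IRQ taken; context saved, return-PC = 9 --

SAVED = 0x44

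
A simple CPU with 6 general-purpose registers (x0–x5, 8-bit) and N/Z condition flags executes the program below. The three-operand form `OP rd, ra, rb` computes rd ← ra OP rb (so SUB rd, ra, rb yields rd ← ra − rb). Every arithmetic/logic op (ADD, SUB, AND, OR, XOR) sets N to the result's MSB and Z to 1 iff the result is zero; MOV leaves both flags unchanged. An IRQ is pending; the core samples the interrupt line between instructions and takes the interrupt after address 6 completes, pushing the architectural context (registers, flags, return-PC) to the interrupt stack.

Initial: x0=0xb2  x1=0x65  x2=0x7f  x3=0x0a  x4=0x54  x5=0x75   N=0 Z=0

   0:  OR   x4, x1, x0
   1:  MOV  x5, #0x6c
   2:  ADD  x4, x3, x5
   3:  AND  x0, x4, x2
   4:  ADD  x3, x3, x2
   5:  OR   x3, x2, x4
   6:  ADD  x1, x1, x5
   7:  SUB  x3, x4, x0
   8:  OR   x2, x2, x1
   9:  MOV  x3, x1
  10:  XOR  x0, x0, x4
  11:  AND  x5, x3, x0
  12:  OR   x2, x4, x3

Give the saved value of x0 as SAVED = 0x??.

SAVED = 0x76

after  0: x0=0xb2 x1=0x65 x2=0x7f x3=0x0a x4=0xf7 x5=0x75  N=1 Z=0
after  1: x0=0xb2 x1=0x65 x2=0x7f x3=0x0a x4=0xf7 x5=0x6c  N=1 Z=0
after  2: x0=0xb2 x1=0x65 x2=0x7f x3=0x0a x4=0x76 x5=0x6c  N=0 Z=0
after  3: x0=0x76 x1=0x65 x2=0x7f x3=0x0a x4=0x76 x5=0x6c  N=0 Z=0
after  4: x0=0x76 x1=0x65 x2=0x7f x3=0x89 x4=0x76 x5=0x6c  N=1 Z=0
after  5: x0=0x76 x1=0x65 x2=0x7f x3=0x7f x4=0x76 x5=0x6c  N=0 Z=0
after  6: x0=0x76 x1=0xd1 x2=0x7f x3=0x7f x4=0x76 x5=0x6c  N=1 Z=0
-- IRQ taken; context saved, return-PC = 7 --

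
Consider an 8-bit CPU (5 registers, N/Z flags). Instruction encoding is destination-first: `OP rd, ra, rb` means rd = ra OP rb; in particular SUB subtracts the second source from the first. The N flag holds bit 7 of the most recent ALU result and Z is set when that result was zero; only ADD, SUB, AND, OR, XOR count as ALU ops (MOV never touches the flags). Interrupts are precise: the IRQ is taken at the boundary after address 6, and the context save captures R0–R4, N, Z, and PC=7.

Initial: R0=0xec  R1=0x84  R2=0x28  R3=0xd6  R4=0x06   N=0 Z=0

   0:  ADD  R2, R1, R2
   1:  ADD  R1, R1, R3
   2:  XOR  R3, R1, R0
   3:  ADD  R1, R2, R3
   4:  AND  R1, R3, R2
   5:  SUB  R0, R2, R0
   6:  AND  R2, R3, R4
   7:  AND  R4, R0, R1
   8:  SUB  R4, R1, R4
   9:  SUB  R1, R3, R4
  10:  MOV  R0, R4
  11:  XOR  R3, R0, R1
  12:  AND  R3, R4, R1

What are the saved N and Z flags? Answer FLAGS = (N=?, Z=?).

FLAGS = (N=0, Z=0)

after  0: R0=0xec R1=0x84 R2=0xac R3=0xd6 R4=0x06  N=1 Z=0
after  1: R0=0xec R1=0x5a R2=0xac R3=0xd6 R4=0x06  N=0 Z=0
after  2: R0=0xec R1=0x5a R2=0xac R3=0xb6 R4=0x06  N=1 Z=0
after  3: R0=0xec R1=0x62 R2=0xac R3=0xb6 R4=0x06  N=0 Z=0
after  4: R0=0xec R1=0xa4 R2=0xac R3=0xb6 R4=0x06  N=1 Z=0
after  5: R0=0xc0 R1=0xa4 R2=0xac R3=0xb6 R4=0x06  N=1 Z=0
after  6: R0=0xc0 R1=0xa4 R2=0x06 R3=0xb6 R4=0x06  N=0 Z=0
-- IRQ taken; context saved, return-PC = 7 --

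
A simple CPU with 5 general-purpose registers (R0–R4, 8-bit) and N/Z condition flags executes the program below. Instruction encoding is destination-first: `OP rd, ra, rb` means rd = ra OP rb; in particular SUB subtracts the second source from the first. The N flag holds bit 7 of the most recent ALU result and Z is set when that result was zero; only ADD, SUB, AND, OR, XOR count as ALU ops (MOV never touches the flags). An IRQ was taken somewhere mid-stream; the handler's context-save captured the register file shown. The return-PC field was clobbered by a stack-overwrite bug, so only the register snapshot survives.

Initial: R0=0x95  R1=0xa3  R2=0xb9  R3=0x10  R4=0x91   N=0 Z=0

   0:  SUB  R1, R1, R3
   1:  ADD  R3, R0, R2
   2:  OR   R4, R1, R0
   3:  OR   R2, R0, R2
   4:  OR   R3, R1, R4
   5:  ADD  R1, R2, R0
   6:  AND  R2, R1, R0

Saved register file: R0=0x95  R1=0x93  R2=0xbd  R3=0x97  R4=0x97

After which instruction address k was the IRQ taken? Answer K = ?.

K = 4

after  0: R0=0x95 R1=0x93 R2=0xb9 R3=0x10 R4=0x91  N=1 Z=0
after  1: R0=0x95 R1=0x93 R2=0xb9 R3=0x4e R4=0x91  N=0 Z=0
after  2: R0=0x95 R1=0x93 R2=0xb9 R3=0x4e R4=0x97  N=1 Z=0
after  3: R0=0x95 R1=0x93 R2=0xbd R3=0x4e R4=0x97  N=1 Z=0
after  4: R0=0x95 R1=0x93 R2=0xbd R3=0x97 R4=0x97  N=1 Z=0
-- IRQ taken; context saved, return-PC = 5 --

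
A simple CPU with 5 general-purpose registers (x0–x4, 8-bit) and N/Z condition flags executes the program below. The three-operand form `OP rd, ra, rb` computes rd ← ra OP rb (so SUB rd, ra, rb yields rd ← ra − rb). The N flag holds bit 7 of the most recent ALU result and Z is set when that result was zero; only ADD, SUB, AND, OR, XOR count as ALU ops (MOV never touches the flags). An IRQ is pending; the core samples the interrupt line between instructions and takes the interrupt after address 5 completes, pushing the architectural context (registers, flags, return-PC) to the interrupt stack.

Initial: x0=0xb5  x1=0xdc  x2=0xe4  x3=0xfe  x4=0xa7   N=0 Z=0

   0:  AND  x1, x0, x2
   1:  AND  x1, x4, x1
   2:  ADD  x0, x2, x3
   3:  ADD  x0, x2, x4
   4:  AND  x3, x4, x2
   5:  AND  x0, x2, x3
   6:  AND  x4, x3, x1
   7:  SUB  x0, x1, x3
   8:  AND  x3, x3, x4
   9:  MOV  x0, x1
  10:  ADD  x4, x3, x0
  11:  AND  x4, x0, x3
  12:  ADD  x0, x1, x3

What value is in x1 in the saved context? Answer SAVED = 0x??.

after  0: x0=0xb5 x1=0xa4 x2=0xe4 x3=0xfe x4=0xa7  N=1 Z=0
after  1: x0=0xb5 x1=0xa4 x2=0xe4 x3=0xfe x4=0xa7  N=1 Z=0
after  2: x0=0xe2 x1=0xa4 x2=0xe4 x3=0xfe x4=0xa7  N=1 Z=0
after  3: x0=0x8b x1=0xa4 x2=0xe4 x3=0xfe x4=0xa7  N=1 Z=0
after  4: x0=0x8b x1=0xa4 x2=0xe4 x3=0xa4 x4=0xa7  N=1 Z=0
after  5: x0=0xa4 x1=0xa4 x2=0xe4 x3=0xa4 x4=0xa7  N=1 Z=0
-- IRQ taken; context saved, return-PC = 6 --

SAVED = 0xa4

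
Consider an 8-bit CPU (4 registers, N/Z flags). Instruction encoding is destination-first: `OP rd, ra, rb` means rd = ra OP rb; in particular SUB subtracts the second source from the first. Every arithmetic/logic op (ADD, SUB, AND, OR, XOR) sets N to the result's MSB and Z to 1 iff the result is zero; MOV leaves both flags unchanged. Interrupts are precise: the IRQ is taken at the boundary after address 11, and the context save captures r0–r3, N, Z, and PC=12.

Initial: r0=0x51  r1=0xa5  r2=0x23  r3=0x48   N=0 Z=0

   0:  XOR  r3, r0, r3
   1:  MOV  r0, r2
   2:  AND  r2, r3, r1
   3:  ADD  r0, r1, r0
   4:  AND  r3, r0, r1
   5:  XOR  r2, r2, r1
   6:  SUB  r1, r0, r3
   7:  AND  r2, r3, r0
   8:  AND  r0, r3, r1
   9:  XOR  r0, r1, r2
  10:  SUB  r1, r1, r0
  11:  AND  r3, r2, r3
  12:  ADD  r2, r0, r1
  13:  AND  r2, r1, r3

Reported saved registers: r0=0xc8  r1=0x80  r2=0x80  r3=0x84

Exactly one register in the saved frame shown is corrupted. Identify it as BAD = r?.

after  0: r0=0x51 r1=0xa5 r2=0x23 r3=0x19  N=0 Z=0
after  1: r0=0x23 r1=0xa5 r2=0x23 r3=0x19  N=0 Z=0
after  2: r0=0x23 r1=0xa5 r2=0x01 r3=0x19  N=0 Z=0
after  3: r0=0xc8 r1=0xa5 r2=0x01 r3=0x19  N=1 Z=0
after  4: r0=0xc8 r1=0xa5 r2=0x01 r3=0x80  N=1 Z=0
after  5: r0=0xc8 r1=0xa5 r2=0xa4 r3=0x80  N=1 Z=0
after  6: r0=0xc8 r1=0x48 r2=0xa4 r3=0x80  N=0 Z=0
after  7: r0=0xc8 r1=0x48 r2=0x80 r3=0x80  N=1 Z=0
after  8: r0=0x00 r1=0x48 r2=0x80 r3=0x80  N=0 Z=1
after  9: r0=0xc8 r1=0x48 r2=0x80 r3=0x80  N=1 Z=0
after 10: r0=0xc8 r1=0x80 r2=0x80 r3=0x80  N=1 Z=0
after 11: r0=0xc8 r1=0x80 r2=0x80 r3=0x80  N=1 Z=0
-- IRQ taken; context saved, return-PC = 12 --
mismatch: r3: reported 0x84 vs actual 0x80

BAD = r3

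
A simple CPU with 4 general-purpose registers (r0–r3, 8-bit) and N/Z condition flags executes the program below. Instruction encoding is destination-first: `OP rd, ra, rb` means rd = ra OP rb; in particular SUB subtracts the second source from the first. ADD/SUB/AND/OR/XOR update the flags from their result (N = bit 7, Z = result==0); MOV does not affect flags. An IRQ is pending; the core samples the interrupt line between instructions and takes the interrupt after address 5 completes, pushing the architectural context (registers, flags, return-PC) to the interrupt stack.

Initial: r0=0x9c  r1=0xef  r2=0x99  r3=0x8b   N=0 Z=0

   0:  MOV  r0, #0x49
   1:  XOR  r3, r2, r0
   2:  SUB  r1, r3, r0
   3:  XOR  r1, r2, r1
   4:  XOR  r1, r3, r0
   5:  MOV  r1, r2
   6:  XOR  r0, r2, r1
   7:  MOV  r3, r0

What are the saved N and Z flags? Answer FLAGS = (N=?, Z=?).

FLAGS = (N=1, Z=0)

after  0: r0=0x49 r1=0xef r2=0x99 r3=0x8b  N=0 Z=0
after  1: r0=0x49 r1=0xef r2=0x99 r3=0xd0  N=1 Z=0
after  2: r0=0x49 r1=0x87 r2=0x99 r3=0xd0  N=1 Z=0
after  3: r0=0x49 r1=0x1e r2=0x99 r3=0xd0  N=0 Z=0
after  4: r0=0x49 r1=0x99 r2=0x99 r3=0xd0  N=1 Z=0
after  5: r0=0x49 r1=0x99 r2=0x99 r3=0xd0  N=1 Z=0
-- IRQ taken; context saved, return-PC = 6 --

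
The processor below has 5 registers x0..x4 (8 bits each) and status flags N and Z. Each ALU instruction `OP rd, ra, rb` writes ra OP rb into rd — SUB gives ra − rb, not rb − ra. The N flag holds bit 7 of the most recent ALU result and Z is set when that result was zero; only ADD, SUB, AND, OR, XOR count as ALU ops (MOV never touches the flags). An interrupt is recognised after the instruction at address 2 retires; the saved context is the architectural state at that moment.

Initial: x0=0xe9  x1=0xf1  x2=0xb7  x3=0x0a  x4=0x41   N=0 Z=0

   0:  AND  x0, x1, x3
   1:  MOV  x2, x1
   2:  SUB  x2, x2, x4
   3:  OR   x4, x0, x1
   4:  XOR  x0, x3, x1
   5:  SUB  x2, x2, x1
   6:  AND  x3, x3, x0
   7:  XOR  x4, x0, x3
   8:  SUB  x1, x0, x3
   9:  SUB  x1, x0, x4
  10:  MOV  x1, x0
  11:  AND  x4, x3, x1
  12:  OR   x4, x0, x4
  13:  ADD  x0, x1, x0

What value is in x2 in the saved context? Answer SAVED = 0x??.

SAVED = 0xb0

after  0: x0=0x00 x1=0xf1 x2=0xb7 x3=0x0a x4=0x41  N=0 Z=1
after  1: x0=0x00 x1=0xf1 x2=0xf1 x3=0x0a x4=0x41  N=0 Z=1
after  2: x0=0x00 x1=0xf1 x2=0xb0 x3=0x0a x4=0x41  N=1 Z=0
-- IRQ taken; context saved, return-PC = 3 --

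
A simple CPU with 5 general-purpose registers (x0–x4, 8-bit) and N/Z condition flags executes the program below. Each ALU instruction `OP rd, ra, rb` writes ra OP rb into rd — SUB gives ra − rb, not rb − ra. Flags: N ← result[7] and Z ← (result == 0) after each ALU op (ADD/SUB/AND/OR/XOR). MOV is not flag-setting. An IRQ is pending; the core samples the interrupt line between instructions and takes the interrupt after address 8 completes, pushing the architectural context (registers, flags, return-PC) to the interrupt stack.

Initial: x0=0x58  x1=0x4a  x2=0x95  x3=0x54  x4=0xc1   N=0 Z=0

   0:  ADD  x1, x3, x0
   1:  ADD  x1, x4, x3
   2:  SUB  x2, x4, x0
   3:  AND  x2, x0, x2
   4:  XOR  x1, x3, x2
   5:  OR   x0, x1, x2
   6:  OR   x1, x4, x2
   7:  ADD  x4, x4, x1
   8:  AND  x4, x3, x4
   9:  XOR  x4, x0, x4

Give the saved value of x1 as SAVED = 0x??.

after  0: x0=0x58 x1=0xac x2=0x95 x3=0x54 x4=0xc1  N=1 Z=0
after  1: x0=0x58 x1=0x15 x2=0x95 x3=0x54 x4=0xc1  N=0 Z=0
after  2: x0=0x58 x1=0x15 x2=0x69 x3=0x54 x4=0xc1  N=0 Z=0
after  3: x0=0x58 x1=0x15 x2=0x48 x3=0x54 x4=0xc1  N=0 Z=0
after  4: x0=0x58 x1=0x1c x2=0x48 x3=0x54 x4=0xc1  N=0 Z=0
after  5: x0=0x5c x1=0x1c x2=0x48 x3=0x54 x4=0xc1  N=0 Z=0
after  6: x0=0x5c x1=0xc9 x2=0x48 x3=0x54 x4=0xc1  N=1 Z=0
after  7: x0=0x5c x1=0xc9 x2=0x48 x3=0x54 x4=0x8a  N=1 Z=0
after  8: x0=0x5c x1=0xc9 x2=0x48 x3=0x54 x4=0x00  N=0 Z=1
-- IRQ taken; context saved, return-PC = 9 --

SAVED = 0xc9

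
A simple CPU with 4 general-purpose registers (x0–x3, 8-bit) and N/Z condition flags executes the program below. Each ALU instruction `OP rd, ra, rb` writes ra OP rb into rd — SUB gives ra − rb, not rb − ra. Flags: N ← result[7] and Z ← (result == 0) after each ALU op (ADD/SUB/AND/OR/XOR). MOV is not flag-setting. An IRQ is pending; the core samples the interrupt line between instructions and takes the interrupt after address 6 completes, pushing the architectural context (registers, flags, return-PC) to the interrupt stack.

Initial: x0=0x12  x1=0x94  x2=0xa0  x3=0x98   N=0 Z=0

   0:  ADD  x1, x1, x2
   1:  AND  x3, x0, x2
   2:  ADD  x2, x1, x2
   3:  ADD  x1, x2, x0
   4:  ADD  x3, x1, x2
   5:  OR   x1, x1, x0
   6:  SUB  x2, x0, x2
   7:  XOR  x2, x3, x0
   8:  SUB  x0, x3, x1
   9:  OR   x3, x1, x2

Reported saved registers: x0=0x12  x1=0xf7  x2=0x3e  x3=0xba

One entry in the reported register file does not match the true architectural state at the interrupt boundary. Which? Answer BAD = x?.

after  0: x0=0x12 x1=0x34 x2=0xa0 x3=0x98  N=0 Z=0
after  1: x0=0x12 x1=0x34 x2=0xa0 x3=0x00  N=0 Z=1
after  2: x0=0x12 x1=0x34 x2=0xd4 x3=0x00  N=1 Z=0
after  3: x0=0x12 x1=0xe6 x2=0xd4 x3=0x00  N=1 Z=0
after  4: x0=0x12 x1=0xe6 x2=0xd4 x3=0xba  N=1 Z=0
after  5: x0=0x12 x1=0xf6 x2=0xd4 x3=0xba  N=1 Z=0
after  6: x0=0x12 x1=0xf6 x2=0x3e x3=0xba  N=0 Z=0
-- IRQ taken; context saved, return-PC = 7 --
mismatch: x1: reported 0xf7 vs actual 0xf6

BAD = x1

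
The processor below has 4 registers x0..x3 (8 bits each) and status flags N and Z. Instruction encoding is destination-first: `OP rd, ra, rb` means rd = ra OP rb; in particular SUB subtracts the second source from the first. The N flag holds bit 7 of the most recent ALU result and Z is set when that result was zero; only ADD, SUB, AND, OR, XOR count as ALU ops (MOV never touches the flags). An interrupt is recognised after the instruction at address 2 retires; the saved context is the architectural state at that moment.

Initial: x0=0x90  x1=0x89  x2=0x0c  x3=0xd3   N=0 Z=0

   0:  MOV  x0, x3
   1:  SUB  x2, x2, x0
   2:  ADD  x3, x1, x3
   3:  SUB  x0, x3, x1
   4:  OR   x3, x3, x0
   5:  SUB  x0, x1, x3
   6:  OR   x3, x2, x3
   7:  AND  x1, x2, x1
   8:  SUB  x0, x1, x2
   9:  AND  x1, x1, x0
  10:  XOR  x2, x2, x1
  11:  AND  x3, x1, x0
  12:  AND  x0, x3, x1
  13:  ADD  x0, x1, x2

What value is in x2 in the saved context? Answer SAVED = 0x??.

after  0: x0=0xd3 x1=0x89 x2=0x0c x3=0xd3  N=0 Z=0
after  1: x0=0xd3 x1=0x89 x2=0x39 x3=0xd3  N=0 Z=0
after  2: x0=0xd3 x1=0x89 x2=0x39 x3=0x5c  N=0 Z=0
-- IRQ taken; context saved, return-PC = 3 --

SAVED = 0x39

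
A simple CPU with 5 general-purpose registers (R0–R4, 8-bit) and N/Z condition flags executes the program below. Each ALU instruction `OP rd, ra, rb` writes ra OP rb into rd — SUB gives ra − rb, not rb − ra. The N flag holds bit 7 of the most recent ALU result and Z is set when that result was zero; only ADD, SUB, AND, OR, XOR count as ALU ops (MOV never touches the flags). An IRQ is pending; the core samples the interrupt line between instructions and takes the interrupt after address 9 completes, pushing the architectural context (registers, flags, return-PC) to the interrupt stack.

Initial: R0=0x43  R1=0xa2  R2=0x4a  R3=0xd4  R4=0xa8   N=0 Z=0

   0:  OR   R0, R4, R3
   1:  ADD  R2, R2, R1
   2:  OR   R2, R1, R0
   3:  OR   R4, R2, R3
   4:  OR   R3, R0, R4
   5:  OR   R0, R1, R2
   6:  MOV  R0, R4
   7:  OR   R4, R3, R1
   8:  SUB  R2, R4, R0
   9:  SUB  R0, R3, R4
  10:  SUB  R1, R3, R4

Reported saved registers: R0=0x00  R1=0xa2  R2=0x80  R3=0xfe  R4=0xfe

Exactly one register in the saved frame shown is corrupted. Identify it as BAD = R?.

BAD = R2

after  0: R0=0xfc R1=0xa2 R2=0x4a R3=0xd4 R4=0xa8  N=1 Z=0
after  1: R0=0xfc R1=0xa2 R2=0xec R3=0xd4 R4=0xa8  N=1 Z=0
after  2: R0=0xfc R1=0xa2 R2=0xfe R3=0xd4 R4=0xa8  N=1 Z=0
after  3: R0=0xfc R1=0xa2 R2=0xfe R3=0xd4 R4=0xfe  N=1 Z=0
after  4: R0=0xfc R1=0xa2 R2=0xfe R3=0xfe R4=0xfe  N=1 Z=0
after  5: R0=0xfe R1=0xa2 R2=0xfe R3=0xfe R4=0xfe  N=1 Z=0
after  6: R0=0xfe R1=0xa2 R2=0xfe R3=0xfe R4=0xfe  N=1 Z=0
after  7: R0=0xfe R1=0xa2 R2=0xfe R3=0xfe R4=0xfe  N=1 Z=0
after  8: R0=0xfe R1=0xa2 R2=0x00 R3=0xfe R4=0xfe  N=0 Z=1
after  9: R0=0x00 R1=0xa2 R2=0x00 R3=0xfe R4=0xfe  N=0 Z=1
-- IRQ taken; context saved, return-PC = 10 --
mismatch: R2: reported 0x80 vs actual 0x00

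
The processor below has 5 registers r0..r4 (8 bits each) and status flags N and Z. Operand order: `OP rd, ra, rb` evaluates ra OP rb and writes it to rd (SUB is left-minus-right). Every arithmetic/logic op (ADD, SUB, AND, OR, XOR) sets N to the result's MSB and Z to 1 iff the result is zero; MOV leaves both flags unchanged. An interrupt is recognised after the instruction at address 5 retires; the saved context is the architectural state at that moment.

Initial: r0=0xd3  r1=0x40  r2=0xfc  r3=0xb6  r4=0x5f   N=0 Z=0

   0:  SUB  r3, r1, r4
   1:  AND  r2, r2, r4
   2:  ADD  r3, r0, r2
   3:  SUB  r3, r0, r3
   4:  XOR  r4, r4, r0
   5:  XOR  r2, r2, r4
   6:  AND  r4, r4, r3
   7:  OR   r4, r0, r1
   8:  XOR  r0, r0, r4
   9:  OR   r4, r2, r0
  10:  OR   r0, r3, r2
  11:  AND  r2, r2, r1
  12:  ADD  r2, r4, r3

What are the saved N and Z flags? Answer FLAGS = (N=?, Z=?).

after  0: r0=0xd3 r1=0x40 r2=0xfc r3=0xe1 r4=0x5f  N=1 Z=0
after  1: r0=0xd3 r1=0x40 r2=0x5c r3=0xe1 r4=0x5f  N=0 Z=0
after  2: r0=0xd3 r1=0x40 r2=0x5c r3=0x2f r4=0x5f  N=0 Z=0
after  3: r0=0xd3 r1=0x40 r2=0x5c r3=0xa4 r4=0x5f  N=1 Z=0
after  4: r0=0xd3 r1=0x40 r2=0x5c r3=0xa4 r4=0x8c  N=1 Z=0
after  5: r0=0xd3 r1=0x40 r2=0xd0 r3=0xa4 r4=0x8c  N=1 Z=0
-- IRQ taken; context saved, return-PC = 6 --

FLAGS = (N=1, Z=0)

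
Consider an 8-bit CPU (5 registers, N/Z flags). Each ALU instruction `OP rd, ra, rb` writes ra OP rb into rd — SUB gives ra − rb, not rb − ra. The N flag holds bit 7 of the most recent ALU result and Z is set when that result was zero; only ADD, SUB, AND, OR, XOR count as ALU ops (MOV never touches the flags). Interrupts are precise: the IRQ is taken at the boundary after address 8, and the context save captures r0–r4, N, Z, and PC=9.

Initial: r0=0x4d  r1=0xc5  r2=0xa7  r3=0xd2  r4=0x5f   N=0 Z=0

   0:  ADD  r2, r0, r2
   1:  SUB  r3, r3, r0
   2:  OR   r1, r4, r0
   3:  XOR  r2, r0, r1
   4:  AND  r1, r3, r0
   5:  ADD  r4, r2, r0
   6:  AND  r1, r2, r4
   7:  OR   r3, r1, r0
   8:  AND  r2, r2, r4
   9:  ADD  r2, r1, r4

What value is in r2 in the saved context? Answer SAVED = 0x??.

after  0: r0=0x4d r1=0xc5 r2=0xf4 r3=0xd2 r4=0x5f  N=1 Z=0
after  1: r0=0x4d r1=0xc5 r2=0xf4 r3=0x85 r4=0x5f  N=1 Z=0
after  2: r0=0x4d r1=0x5f r2=0xf4 r3=0x85 r4=0x5f  N=0 Z=0
after  3: r0=0x4d r1=0x5f r2=0x12 r3=0x85 r4=0x5f  N=0 Z=0
after  4: r0=0x4d r1=0x05 r2=0x12 r3=0x85 r4=0x5f  N=0 Z=0
after  5: r0=0x4d r1=0x05 r2=0x12 r3=0x85 r4=0x5f  N=0 Z=0
after  6: r0=0x4d r1=0x12 r2=0x12 r3=0x85 r4=0x5f  N=0 Z=0
after  7: r0=0x4d r1=0x12 r2=0x12 r3=0x5f r4=0x5f  N=0 Z=0
after  8: r0=0x4d r1=0x12 r2=0x12 r3=0x5f r4=0x5f  N=0 Z=0
-- IRQ taken; context saved, return-PC = 9 --

SAVED = 0x12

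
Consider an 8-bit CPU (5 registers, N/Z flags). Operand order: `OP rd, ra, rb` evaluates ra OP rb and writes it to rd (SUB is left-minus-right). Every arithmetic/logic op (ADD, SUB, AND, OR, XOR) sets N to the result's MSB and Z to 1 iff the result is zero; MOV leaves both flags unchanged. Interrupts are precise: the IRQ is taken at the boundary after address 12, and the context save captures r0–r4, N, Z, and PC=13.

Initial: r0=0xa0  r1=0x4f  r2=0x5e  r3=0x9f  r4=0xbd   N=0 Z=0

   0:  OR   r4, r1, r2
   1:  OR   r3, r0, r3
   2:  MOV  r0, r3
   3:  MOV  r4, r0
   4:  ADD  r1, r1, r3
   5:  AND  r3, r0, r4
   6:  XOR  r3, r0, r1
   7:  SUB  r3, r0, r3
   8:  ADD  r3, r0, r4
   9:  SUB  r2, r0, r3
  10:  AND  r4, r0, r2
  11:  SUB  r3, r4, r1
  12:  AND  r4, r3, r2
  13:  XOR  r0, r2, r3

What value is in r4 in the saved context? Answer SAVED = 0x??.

SAVED = 0x41

after  0: r0=0xa0 r1=0x4f r2=0x5e r3=0x9f r4=0x5f  N=0 Z=0
after  1: r0=0xa0 r1=0x4f r2=0x5e r3=0xbf r4=0x5f  N=1 Z=0
after  2: r0=0xbf r1=0x4f r2=0x5e r3=0xbf r4=0x5f  N=1 Z=0
after  3: r0=0xbf r1=0x4f r2=0x5e r3=0xbf r4=0xbf  N=1 Z=0
after  4: r0=0xbf r1=0x0e r2=0x5e r3=0xbf r4=0xbf  N=0 Z=0
after  5: r0=0xbf r1=0x0e r2=0x5e r3=0xbf r4=0xbf  N=1 Z=0
after  6: r0=0xbf r1=0x0e r2=0x5e r3=0xb1 r4=0xbf  N=1 Z=0
after  7: r0=0xbf r1=0x0e r2=0x5e r3=0x0e r4=0xbf  N=0 Z=0
after  8: r0=0xbf r1=0x0e r2=0x5e r3=0x7e r4=0xbf  N=0 Z=0
after  9: r0=0xbf r1=0x0e r2=0x41 r3=0x7e r4=0xbf  N=0 Z=0
after 10: r0=0xbf r1=0x0e r2=0x41 r3=0x7e r4=0x01  N=0 Z=0
after 11: r0=0xbf r1=0x0e r2=0x41 r3=0xf3 r4=0x01  N=1 Z=0
after 12: r0=0xbf r1=0x0e r2=0x41 r3=0xf3 r4=0x41  N=0 Z=0
-- IRQ taken; context saved, return-PC = 13 --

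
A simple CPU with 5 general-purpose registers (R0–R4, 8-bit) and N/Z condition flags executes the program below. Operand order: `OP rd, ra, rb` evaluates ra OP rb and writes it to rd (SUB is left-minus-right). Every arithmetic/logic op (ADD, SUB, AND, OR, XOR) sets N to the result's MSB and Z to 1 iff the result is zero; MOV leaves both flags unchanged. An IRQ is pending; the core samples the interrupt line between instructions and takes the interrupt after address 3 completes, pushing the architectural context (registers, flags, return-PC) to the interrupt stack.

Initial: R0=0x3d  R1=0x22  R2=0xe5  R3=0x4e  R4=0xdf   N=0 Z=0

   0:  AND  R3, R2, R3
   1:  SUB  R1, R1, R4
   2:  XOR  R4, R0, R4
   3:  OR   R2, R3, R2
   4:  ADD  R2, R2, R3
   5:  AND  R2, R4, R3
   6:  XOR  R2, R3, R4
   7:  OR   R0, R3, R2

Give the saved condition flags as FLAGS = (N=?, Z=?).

after  0: R0=0x3d R1=0x22 R2=0xe5 R3=0x44 R4=0xdf  N=0 Z=0
after  1: R0=0x3d R1=0x43 R2=0xe5 R3=0x44 R4=0xdf  N=0 Z=0
after  2: R0=0x3d R1=0x43 R2=0xe5 R3=0x44 R4=0xe2  N=1 Z=0
after  3: R0=0x3d R1=0x43 R2=0xe5 R3=0x44 R4=0xe2  N=1 Z=0
-- IRQ taken; context saved, return-PC = 4 --

FLAGS = (N=1, Z=0)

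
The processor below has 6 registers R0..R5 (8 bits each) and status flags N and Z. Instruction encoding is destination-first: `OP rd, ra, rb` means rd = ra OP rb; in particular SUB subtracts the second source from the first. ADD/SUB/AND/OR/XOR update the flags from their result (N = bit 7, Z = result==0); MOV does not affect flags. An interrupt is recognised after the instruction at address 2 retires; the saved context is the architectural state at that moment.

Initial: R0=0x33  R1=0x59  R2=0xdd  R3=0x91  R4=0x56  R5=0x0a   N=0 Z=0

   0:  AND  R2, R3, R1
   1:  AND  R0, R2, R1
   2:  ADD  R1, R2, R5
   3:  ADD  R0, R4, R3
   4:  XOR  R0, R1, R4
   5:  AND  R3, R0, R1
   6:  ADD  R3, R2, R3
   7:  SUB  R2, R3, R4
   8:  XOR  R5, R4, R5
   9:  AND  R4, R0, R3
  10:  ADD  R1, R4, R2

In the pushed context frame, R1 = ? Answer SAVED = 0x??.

SAVED = 0x1b

after  0: R0=0x33 R1=0x59 R2=0x11 R3=0x91 R4=0x56 R5=0x0a  N=0 Z=0
after  1: R0=0x11 R1=0x59 R2=0x11 R3=0x91 R4=0x56 R5=0x0a  N=0 Z=0
after  2: R0=0x11 R1=0x1b R2=0x11 R3=0x91 R4=0x56 R5=0x0a  N=0 Z=0
-- IRQ taken; context saved, return-PC = 3 --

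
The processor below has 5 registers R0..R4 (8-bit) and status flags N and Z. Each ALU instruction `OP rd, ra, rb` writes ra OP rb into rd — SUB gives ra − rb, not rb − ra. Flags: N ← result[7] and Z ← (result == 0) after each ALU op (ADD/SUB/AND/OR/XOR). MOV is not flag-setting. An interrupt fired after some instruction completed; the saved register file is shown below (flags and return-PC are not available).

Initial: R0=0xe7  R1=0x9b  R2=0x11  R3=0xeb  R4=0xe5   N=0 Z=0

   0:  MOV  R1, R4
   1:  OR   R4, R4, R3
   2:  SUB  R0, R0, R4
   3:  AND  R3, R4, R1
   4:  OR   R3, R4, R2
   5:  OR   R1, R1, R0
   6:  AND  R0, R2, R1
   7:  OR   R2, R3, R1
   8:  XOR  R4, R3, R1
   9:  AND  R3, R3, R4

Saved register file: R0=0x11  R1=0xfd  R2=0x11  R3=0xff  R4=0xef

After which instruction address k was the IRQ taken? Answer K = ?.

K = 6

after  0: R0=0xe7 R1=0xe5 R2=0x11 R3=0xeb R4=0xe5  N=0 Z=0
after  1: R0=0xe7 R1=0xe5 R2=0x11 R3=0xeb R4=0xef  N=1 Z=0
after  2: R0=0xf8 R1=0xe5 R2=0x11 R3=0xeb R4=0xef  N=1 Z=0
after  3: R0=0xf8 R1=0xe5 R2=0x11 R3=0xe5 R4=0xef  N=1 Z=0
after  4: R0=0xf8 R1=0xe5 R2=0x11 R3=0xff R4=0xef  N=1 Z=0
after  5: R0=0xf8 R1=0xfd R2=0x11 R3=0xff R4=0xef  N=1 Z=0
after  6: R0=0x11 R1=0xfd R2=0x11 R3=0xff R4=0xef  N=0 Z=0
-- IRQ taken; context saved, return-PC = 7 --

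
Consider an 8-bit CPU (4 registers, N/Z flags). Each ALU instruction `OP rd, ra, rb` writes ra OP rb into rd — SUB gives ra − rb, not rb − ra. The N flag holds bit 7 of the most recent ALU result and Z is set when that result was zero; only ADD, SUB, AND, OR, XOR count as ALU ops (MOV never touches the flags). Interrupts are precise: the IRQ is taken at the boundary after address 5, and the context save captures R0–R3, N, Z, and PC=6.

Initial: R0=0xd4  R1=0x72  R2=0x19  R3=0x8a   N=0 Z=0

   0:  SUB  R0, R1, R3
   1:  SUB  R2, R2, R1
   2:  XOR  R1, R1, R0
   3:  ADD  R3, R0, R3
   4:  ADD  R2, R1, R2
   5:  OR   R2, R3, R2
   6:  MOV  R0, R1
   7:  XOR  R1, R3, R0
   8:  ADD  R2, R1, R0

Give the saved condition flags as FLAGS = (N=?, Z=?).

after  0: R0=0xe8 R1=0x72 R2=0x19 R3=0x8a  N=1 Z=0
after  1: R0=0xe8 R1=0x72 R2=0xa7 R3=0x8a  N=1 Z=0
after  2: R0=0xe8 R1=0x9a R2=0xa7 R3=0x8a  N=1 Z=0
after  3: R0=0xe8 R1=0x9a R2=0xa7 R3=0x72  N=0 Z=0
after  4: R0=0xe8 R1=0x9a R2=0x41 R3=0x72  N=0 Z=0
after  5: R0=0xe8 R1=0x9a R2=0x73 R3=0x72  N=0 Z=0
-- IRQ taken; context saved, return-PC = 6 --

FLAGS = (N=0, Z=0)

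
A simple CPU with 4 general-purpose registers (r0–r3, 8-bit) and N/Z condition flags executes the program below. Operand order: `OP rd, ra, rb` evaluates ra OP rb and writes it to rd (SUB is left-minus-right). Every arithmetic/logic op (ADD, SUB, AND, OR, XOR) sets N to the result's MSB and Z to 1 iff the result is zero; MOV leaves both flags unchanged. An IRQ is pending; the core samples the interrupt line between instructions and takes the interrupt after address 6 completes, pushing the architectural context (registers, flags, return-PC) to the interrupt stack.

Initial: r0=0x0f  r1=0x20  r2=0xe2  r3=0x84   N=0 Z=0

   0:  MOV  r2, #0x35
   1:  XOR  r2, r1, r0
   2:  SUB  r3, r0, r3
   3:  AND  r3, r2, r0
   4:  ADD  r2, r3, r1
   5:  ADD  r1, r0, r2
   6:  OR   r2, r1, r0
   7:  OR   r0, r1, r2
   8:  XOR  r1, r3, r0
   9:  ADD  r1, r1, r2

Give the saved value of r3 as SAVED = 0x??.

after  0: r0=0x0f r1=0x20 r2=0x35 r3=0x84  N=0 Z=0
after  1: r0=0x0f r1=0x20 r2=0x2f r3=0x84  N=0 Z=0
after  2: r0=0x0f r1=0x20 r2=0x2f r3=0x8b  N=1 Z=0
after  3: r0=0x0f r1=0x20 r2=0x2f r3=0x0f  N=0 Z=0
after  4: r0=0x0f r1=0x20 r2=0x2f r3=0x0f  N=0 Z=0
after  5: r0=0x0f r1=0x3e r2=0x2f r3=0x0f  N=0 Z=0
after  6: r0=0x0f r1=0x3e r2=0x3f r3=0x0f  N=0 Z=0
-- IRQ taken; context saved, return-PC = 7 --

SAVED = 0x0f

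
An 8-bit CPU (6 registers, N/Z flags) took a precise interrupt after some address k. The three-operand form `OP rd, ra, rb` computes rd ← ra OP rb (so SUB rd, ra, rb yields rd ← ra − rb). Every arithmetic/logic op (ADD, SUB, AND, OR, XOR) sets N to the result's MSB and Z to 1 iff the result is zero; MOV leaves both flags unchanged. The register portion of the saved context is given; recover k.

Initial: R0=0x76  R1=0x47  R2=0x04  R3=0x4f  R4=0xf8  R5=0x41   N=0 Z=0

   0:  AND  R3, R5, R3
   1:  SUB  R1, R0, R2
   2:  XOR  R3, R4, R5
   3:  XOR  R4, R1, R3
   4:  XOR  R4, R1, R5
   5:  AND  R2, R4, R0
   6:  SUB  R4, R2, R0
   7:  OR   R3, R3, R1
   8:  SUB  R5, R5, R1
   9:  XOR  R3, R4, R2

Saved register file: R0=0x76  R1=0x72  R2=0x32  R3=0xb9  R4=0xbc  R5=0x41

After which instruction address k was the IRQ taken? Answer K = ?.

K = 6

after  0: R0=0x76 R1=0x47 R2=0x04 R3=0x41 R4=0xf8 R5=0x41  N=0 Z=0
after  1: R0=0x76 R1=0x72 R2=0x04 R3=0x41 R4=0xf8 R5=0x41  N=0 Z=0
after  2: R0=0x76 R1=0x72 R2=0x04 R3=0xb9 R4=0xf8 R5=0x41  N=1 Z=0
after  3: R0=0x76 R1=0x72 R2=0x04 R3=0xb9 R4=0xcb R5=0x41  N=1 Z=0
after  4: R0=0x76 R1=0x72 R2=0x04 R3=0xb9 R4=0x33 R5=0x41  N=0 Z=0
after  5: R0=0x76 R1=0x72 R2=0x32 R3=0xb9 R4=0x33 R5=0x41  N=0 Z=0
after  6: R0=0x76 R1=0x72 R2=0x32 R3=0xb9 R4=0xbc R5=0x41  N=1 Z=0
-- IRQ taken; context saved, return-PC = 7 --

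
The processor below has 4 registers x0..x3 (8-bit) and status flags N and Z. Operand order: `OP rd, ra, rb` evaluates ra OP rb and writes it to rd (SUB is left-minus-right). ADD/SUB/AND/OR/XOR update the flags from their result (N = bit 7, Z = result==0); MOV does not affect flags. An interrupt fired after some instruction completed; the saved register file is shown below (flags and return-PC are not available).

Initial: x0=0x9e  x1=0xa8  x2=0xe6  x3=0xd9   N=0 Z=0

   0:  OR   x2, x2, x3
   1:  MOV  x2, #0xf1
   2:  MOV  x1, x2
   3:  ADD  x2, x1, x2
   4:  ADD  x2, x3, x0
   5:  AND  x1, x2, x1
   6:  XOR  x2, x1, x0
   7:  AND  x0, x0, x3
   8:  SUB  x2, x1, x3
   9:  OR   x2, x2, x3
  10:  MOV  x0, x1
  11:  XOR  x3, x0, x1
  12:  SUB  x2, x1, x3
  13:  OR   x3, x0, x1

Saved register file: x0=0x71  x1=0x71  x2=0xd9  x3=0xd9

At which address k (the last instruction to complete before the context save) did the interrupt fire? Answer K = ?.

K = 10

after  0: x0=0x9e x1=0xa8 x2=0xff x3=0xd9  N=1 Z=0
after  1: x0=0x9e x1=0xa8 x2=0xf1 x3=0xd9  N=1 Z=0
after  2: x0=0x9e x1=0xf1 x2=0xf1 x3=0xd9  N=1 Z=0
after  3: x0=0x9e x1=0xf1 x2=0xe2 x3=0xd9  N=1 Z=0
after  4: x0=0x9e x1=0xf1 x2=0x77 x3=0xd9  N=0 Z=0
after  5: x0=0x9e x1=0x71 x2=0x77 x3=0xd9  N=0 Z=0
after  6: x0=0x9e x1=0x71 x2=0xef x3=0xd9  N=1 Z=0
after  7: x0=0x98 x1=0x71 x2=0xef x3=0xd9  N=1 Z=0
after  8: x0=0x98 x1=0x71 x2=0x98 x3=0xd9  N=1 Z=0
after  9: x0=0x98 x1=0x71 x2=0xd9 x3=0xd9  N=1 Z=0
after 10: x0=0x71 x1=0x71 x2=0xd9 x3=0xd9  N=1 Z=0
-- IRQ taken; context saved, return-PC = 11 --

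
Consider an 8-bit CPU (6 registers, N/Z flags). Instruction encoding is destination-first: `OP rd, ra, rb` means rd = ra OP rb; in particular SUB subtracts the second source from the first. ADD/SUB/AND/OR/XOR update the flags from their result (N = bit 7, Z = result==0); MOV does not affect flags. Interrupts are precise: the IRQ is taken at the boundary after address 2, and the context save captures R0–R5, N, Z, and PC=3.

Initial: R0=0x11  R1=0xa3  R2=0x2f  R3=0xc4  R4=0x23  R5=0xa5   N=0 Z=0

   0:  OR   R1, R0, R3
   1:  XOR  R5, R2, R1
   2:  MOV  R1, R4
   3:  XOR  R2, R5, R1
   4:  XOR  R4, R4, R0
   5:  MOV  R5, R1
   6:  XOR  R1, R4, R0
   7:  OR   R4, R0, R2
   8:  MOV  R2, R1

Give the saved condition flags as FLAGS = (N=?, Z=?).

after  0: R0=0x11 R1=0xd5 R2=0x2f R3=0xc4 R4=0x23 R5=0xa5  N=1 Z=0
after  1: R0=0x11 R1=0xd5 R2=0x2f R3=0xc4 R4=0x23 R5=0xfa  N=1 Z=0
after  2: R0=0x11 R1=0x23 R2=0x2f R3=0xc4 R4=0x23 R5=0xfa  N=1 Z=0
-- IRQ taken; context saved, return-PC = 3 --

FLAGS = (N=1, Z=0)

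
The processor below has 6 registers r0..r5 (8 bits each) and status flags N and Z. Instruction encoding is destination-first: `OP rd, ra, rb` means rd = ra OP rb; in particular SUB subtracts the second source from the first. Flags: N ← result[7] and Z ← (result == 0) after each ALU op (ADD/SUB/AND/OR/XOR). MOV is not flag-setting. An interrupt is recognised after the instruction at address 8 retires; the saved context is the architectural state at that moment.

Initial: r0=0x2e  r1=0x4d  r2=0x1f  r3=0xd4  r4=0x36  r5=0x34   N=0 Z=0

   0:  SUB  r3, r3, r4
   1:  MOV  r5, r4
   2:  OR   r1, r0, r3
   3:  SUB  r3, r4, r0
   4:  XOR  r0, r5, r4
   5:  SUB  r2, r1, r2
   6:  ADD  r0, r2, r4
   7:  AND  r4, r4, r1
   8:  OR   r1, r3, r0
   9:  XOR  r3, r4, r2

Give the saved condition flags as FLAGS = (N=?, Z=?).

FLAGS = (N=1, Z=0)

after  0: r0=0x2e r1=0x4d r2=0x1f r3=0x9e r4=0x36 r5=0x34  N=1 Z=0
after  1: r0=0x2e r1=0x4d r2=0x1f r3=0x9e r4=0x36 r5=0x36  N=1 Z=0
after  2: r0=0x2e r1=0xbe r2=0x1f r3=0x9e r4=0x36 r5=0x36  N=1 Z=0
after  3: r0=0x2e r1=0xbe r2=0x1f r3=0x08 r4=0x36 r5=0x36  N=0 Z=0
after  4: r0=0x00 r1=0xbe r2=0x1f r3=0x08 r4=0x36 r5=0x36  N=0 Z=1
after  5: r0=0x00 r1=0xbe r2=0x9f r3=0x08 r4=0x36 r5=0x36  N=1 Z=0
after  6: r0=0xd5 r1=0xbe r2=0x9f r3=0x08 r4=0x36 r5=0x36  N=1 Z=0
after  7: r0=0xd5 r1=0xbe r2=0x9f r3=0x08 r4=0x36 r5=0x36  N=0 Z=0
after  8: r0=0xd5 r1=0xdd r2=0x9f r3=0x08 r4=0x36 r5=0x36  N=1 Z=0
-- IRQ taken; context saved, return-PC = 9 --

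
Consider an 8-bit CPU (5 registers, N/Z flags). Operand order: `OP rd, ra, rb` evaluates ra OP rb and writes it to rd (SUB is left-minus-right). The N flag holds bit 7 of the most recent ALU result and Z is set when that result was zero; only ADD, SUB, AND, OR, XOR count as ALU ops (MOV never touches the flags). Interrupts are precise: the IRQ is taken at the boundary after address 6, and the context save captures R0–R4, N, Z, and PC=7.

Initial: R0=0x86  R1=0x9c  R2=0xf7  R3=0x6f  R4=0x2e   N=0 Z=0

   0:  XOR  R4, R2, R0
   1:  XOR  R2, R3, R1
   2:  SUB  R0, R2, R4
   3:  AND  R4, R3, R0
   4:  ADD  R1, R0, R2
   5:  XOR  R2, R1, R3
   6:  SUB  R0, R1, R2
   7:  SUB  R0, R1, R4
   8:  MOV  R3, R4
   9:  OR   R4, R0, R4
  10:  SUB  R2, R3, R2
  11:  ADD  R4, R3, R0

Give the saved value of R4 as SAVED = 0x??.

after  0: R0=0x86 R1=0x9c R2=0xf7 R3=0x6f R4=0x71  N=0 Z=0
after  1: R0=0x86 R1=0x9c R2=0xf3 R3=0x6f R4=0x71  N=1 Z=0
after  2: R0=0x82 R1=0x9c R2=0xf3 R3=0x6f R4=0x71  N=1 Z=0
after  3: R0=0x82 R1=0x9c R2=0xf3 R3=0x6f R4=0x02  N=0 Z=0
after  4: R0=0x82 R1=0x75 R2=0xf3 R3=0x6f R4=0x02  N=0 Z=0
after  5: R0=0x82 R1=0x75 R2=0x1a R3=0x6f R4=0x02  N=0 Z=0
after  6: R0=0x5b R1=0x75 R2=0x1a R3=0x6f R4=0x02  N=0 Z=0
-- IRQ taken; context saved, return-PC = 7 --

SAVED = 0x02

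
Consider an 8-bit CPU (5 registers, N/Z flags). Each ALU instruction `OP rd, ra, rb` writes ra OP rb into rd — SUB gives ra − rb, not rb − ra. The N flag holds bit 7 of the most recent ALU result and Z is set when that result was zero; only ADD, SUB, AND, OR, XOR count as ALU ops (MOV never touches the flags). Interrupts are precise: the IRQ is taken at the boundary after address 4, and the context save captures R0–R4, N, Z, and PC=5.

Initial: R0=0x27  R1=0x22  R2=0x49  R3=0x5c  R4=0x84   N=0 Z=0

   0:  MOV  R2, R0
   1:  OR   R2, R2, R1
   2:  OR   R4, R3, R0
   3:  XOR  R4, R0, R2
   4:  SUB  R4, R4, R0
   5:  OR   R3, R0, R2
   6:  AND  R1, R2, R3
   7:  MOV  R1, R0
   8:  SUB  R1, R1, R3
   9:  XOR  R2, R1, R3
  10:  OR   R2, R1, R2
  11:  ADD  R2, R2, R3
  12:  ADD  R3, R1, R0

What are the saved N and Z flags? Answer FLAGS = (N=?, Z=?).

after  0: R0=0x27 R1=0x22 R2=0x27 R3=0x5c R4=0x84  N=0 Z=0
after  1: R0=0x27 R1=0x22 R2=0x27 R3=0x5c R4=0x84  N=0 Z=0
after  2: R0=0x27 R1=0x22 R2=0x27 R3=0x5c R4=0x7f  N=0 Z=0
after  3: R0=0x27 R1=0x22 R2=0x27 R3=0x5c R4=0x00  N=0 Z=1
after  4: R0=0x27 R1=0x22 R2=0x27 R3=0x5c R4=0xd9  N=1 Z=0
-- IRQ taken; context saved, return-PC = 5 --

FLAGS = (N=1, Z=0)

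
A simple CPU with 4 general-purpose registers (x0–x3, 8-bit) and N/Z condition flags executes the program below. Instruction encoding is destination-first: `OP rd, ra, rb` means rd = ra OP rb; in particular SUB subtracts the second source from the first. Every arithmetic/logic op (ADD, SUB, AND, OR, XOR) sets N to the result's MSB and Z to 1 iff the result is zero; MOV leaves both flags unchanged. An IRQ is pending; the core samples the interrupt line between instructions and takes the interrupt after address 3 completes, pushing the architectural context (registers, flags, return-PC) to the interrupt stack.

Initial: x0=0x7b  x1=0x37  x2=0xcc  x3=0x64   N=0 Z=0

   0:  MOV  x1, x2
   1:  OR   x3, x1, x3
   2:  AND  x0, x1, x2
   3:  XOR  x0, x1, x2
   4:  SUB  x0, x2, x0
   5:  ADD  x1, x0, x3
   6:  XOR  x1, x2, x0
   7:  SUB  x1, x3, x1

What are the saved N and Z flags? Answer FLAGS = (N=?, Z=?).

FLAGS = (N=0, Z=1)

after  0: x0=0x7b x1=0xcc x2=0xcc x3=0x64  N=0 Z=0
after  1: x0=0x7b x1=0xcc x2=0xcc x3=0xec  N=1 Z=0
after  2: x0=0xcc x1=0xcc x2=0xcc x3=0xec  N=1 Z=0
after  3: x0=0x00 x1=0xcc x2=0xcc x3=0xec  N=0 Z=1
-- IRQ taken; context saved, return-PC = 4 --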